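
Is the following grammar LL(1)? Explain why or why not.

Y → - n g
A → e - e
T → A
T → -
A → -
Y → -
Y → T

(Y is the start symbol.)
No. Predict set conflict for Y: { '-' }

A grammar is LL(1) if for each non-terminal N with multiple productions, the predict sets of those productions are pairwise disjoint, where PREDICT(N → α) = (FIRST(α) \ {ε}) ∪ (FOLLOW(N) if α ⇒* ε).

Relevant sets:
  FIRST(T) = { '-', 'e' }
  FIRST(A) = { '-', 'e' }

For Y:
  PREDICT(Y → '-' n g) = { '-' }
  PREDICT(Y → '-') = { '-' }
  PREDICT(Y → T) = { '-', 'e' }
For A:
  PREDICT(A → e '-' e) = { 'e' }
  PREDICT(A → '-') = { '-' }
For T:
  PREDICT(T → A) = { '-', 'e' }
  PREDICT(T → '-') = { '-' }

Conflict found: Predict set conflict for Y: { '-' }
The grammar is NOT LL(1).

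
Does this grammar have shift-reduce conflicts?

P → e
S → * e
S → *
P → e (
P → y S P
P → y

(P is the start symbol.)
Yes — I2: [P → e .] vs [P → e . (]; I3: [P → y .] vs [S → . *]; I4: [S → * .] vs [S → * . e]

Augment with P' → P and build the canonical LR(0) collection (I0 = CLOSURE({[P' → . P]}), then GOTO on every symbol after a dot until no new states appear). It has 9 states:
  I0: { [P → . e (], [P → . e], [P → . y S P], [P → . y], [P' → . P] }  — shift
  I1: { [P' → P .] }  — accept
  I2: { [P → e . (], [P → e .] }  — shift, reduce
  I3: { [P → y . S P], [P → y .], [S → . * e], [S → . *] }  — shift, reduce
  I4: { [S → * . e], [S → * .] }  — shift, reduce
  I5: { [P → . e (], [P → . e], [P → . y S P], [P → . y], [P → y S . P] }  — shift
  I6: { [P → y S P .] }  — reduce
  I7: { [S → * e .] }  — reduce
  I8: { [P → e ( .] }  — reduce

I2 contains reduce item [P → e .] and shift item [P → e . (] — shift-reduce conflict.
I3 contains reduce item [P → y .] and shift items [S → . *], [S → . * e] — shift-reduce conflict.
I4 contains reduce item [S → * .] and shift item [S → * . e] — shift-reduce conflict.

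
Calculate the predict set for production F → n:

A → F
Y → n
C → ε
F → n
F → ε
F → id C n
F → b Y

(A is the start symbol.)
{ 'n' }

PREDICT(F → n) = (FIRST(RHS) \ {ε}) ∪ (FOLLOW(F) if ε ∈ FIRST(RHS), i.e. RHS ⇒* ε)
FIRST(n) = { 'n' }
ε ∉ FIRST(n), so FOLLOW(F) is not added.
PREDICT(F → n) = { 'n' }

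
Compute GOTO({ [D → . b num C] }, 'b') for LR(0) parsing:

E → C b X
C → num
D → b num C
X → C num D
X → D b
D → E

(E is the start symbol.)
GOTO(I, 'b') = CLOSURE({ [A → αX.β] : [A → α.Xβ] ∈ I, X = 'b' })

Items with dot before 'b', with the dot advanced:
  [D → . b num C] → [D → b . num C]
Closure adds nothing (no advanced item has the dot before a non-terminal).

GOTO = { [D → b . num C] }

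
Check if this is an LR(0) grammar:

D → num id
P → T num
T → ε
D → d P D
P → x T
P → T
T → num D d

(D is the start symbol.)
No. Shift-reduce conflict between [T → .] and [P → . x T]

Augment with D' → D and build the canonical LR(0) collection (I0 = CLOSURE({[D' → . D]}), then GOTO on every symbol after a dot until no new states appear). It has 14 states:
  I0: { [D → . d P D], [D → . num id], [D' → . D] }  — shift
  I1: { [D' → D .] }  — accept
  I2: { [D → d . P D], [P → . T num], [P → . T], [P → . x T], [T → . num D d], [T → .] }  — shift, reduce
  I3: { [D → num . id] }  — shift
  I4: { [D → num id .] }  — reduce
  I5: { [D → . d P D], [D → . num id], [D → d P . D] }  — shift
  I6: { [P → T . num], [P → T .] }  — shift, reduce
  I7: { [D → . d P D], [D → . num id], [T → num . D d] }  — shift
  I8: { [P → x . T], [T → . num D d], [T → .] }  — shift, reduce
  I9: { [P → x T .] }  — reduce
  I10: { [T → num D . d] }  — shift
  I11: { [T → num D d .] }  — reduce
  I12: { [P → T num .] }  — reduce
  I13: { [D → d P D .] }  — reduce

Conflict in state I2:
  Shift-reduce conflict between [T → .] and [P → . x T]
So the grammar is NOT LR(0).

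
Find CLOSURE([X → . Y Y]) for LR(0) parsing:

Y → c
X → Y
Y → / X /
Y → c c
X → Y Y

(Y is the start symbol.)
To compute CLOSURE, for each item [A → α.Bβ] where B is a non-terminal, add [B → .γ] for all productions B → γ; repeat for the newly added items until nothing changes.

Start with: [X → . Y Y]
  [X → . Y Y] has the dot before Y: add [Y → . c], [Y → . / X /], [Y → . c c]
No further items can be added.

CLOSURE = { [X → . Y Y], [Y → . / X /], [Y → . c c], [Y → . c] }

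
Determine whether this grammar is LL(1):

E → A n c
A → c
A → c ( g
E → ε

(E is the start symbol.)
A grammar is LL(1) if for each non-terminal N with multiple productions, the predict sets of those productions are pairwise disjoint, where PREDICT(N → α) = (FIRST(α) \ {ε}) ∪ (FOLLOW(N) if α ⇒* ε).

Relevant sets:
  FIRST(A) = { 'c' }
  FOLLOW(E) = { $ }

For E:
  PREDICT(E → A n c) = { 'c' }
  PREDICT(E → ε) = { $ }
For A:
  PREDICT(A → c) = { 'c' }
  PREDICT(A → c '(' g) = { 'c' }

Conflict found: Predict set conflict for A: { 'c' }
The grammar is NOT LL(1).

Answer: No. Predict set conflict for A: { 'c' }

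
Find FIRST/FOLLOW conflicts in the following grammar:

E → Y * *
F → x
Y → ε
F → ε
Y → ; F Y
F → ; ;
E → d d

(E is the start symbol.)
Yes. F → ';' ';' with FOLLOW(F) on { ';' }

Nullable non-terminals: F, Y.

F: nullable alternative(s) F → ε; FOLLOW(F) = { '*', ';' }
  F → x: FIRST \ {ε} = { 'x' } — disjoint from FOLLOW(F)
  F → ε: FIRST \ {ε} = { } — this is the only nullable alternative, skip
  F → ; ;: FIRST \ {ε} = { ';' } — overlaps FOLLOW(F) on { ';' }: CONFLICT

Y: nullable alternative(s) Y → ε; FOLLOW(Y) = { '*' }
  Y → ε: FIRST \ {ε} = { } — this is the only nullable alternative, skip
  Y → ; F Y: FIRST \ {ε} = { ';' } — disjoint from FOLLOW(Y)

E has no nullable alternative, so no FIRST/FOLLOW check is needed there.

So the grammar has 1 FIRST/FOLLOW conflict (marked CONFLICT above).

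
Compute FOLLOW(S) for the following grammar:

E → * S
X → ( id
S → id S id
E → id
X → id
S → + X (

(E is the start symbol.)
{ $, 'id' }

To compute FOLLOW(S), find every occurrence of S on a right-hand side N → α S β: add FIRST(β) \ {ε}, and if β is empty or nullable also add FOLLOW(N). Iterate to a fixed point.

In E → * S: S is at the end, add FOLLOW(E)
In S → id S id: S is followed by id, add FIRST(id) \ {ε} = { 'id' }

The FOLLOW sets referred to above (computed the same way, to a fixed point):
  FOLLOW(E) = { $ }

Taking the union: FOLLOW(S) = { $, 'id' }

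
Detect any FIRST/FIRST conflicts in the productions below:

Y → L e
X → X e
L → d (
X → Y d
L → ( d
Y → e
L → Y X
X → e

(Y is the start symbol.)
Yes. Y → L e / Y → e on { 'e' }; X → X e / X → Y d on { '(', 'd', 'e' }; X → X e / X → e on { 'e' }; X → Y d / X → e on { 'e' }; L → d '(' / L → Y X on { 'd' }; L → '(' d / L → Y X on { '(' }

A FIRST/FIRST conflict occurs when two productions N → α and N → β for the same non-terminal have FIRST(α) ∩ FIRST(β) ≠ ∅ (with ε ∈ FIRST of a nullable right-hand side, so two nullable alternatives also conflict).

FIRST sets of the non-terminals at (or reachable through a nullable prefix from) the front of some alternative:
  FIRST(L) = { '(', 'd', 'e' }
  FIRST(X) = { '(', 'd', 'e' }
  FIRST(Y) = { '(', 'd', 'e' }

Productions for Y:
  Y → L e: FIRST = { '(', 'd', 'e' }
  Y → e: FIRST = { 'e' }
Productions for X:
  X → X e: FIRST = { '(', 'd', 'e' }
  X → Y d: FIRST = { '(', 'd', 'e' }
  X → e: FIRST = { 'e' }
Productions for L:
  L → d (: FIRST = { 'd' }
  L → ( d: FIRST = { '(' }
  L → Y X: FIRST = { '(', 'd', 'e' }

Conflict for Y: Y → L e and Y → e
  Overlap: { 'e' }
Conflict for X: X → X e and X → Y d
  Overlap: { '(', 'd', 'e' }
Conflict for X: X → X e and X → e
  Overlap: { 'e' }
Conflict for X: X → Y d and X → e
  Overlap: { 'e' }
Conflict for L: L → d ( and L → Y X
  Overlap: { 'd' }
Conflict for L: L → ( d and L → Y X
  Overlap: { '(' }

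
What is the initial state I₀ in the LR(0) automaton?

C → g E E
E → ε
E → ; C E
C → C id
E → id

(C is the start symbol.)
First, augment the grammar with C' → C
I₀ = CLOSURE({ [C' → . C] }):
  [C' → . C] has the dot before C: add [C → . g E E], [C → . C id]
No further items can be added.

I₀ = { [C → . C id], [C → . g E E], [C' → . C] }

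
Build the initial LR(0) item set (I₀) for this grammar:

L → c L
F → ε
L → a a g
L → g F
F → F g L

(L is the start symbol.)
{ [L → . a a g], [L → . c L], [L → . g F], [L' → . L] }

First, augment the grammar with L' → L
I₀ = CLOSURE({ [L' → . L] }):
  [L' → . L] has the dot before L: add [L → . c L], [L → . a a g], [L → . g F]
No further items can be added.

I₀ = { [L → . a a g], [L → . c L], [L → . g F], [L' → . L] }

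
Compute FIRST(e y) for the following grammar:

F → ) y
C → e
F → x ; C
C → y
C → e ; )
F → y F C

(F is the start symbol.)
{ 'e' }

To compute FIRST(e y), process the symbols left to right:
Symbol e is a terminal. Add 'e' and stop.
FIRST(e y) = { 'e' }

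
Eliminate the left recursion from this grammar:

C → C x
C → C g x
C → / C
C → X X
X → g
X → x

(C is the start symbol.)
C → / C C'
C → X X C'
C' → x C'
C' → g x C'
C' → ε
X → g
X → x

C is directly left-recursive. The standard transformation for
  A → A α₁ | ... | A α_m | β₁ | ... | β_n
is
  A  → β₁ A' | ... | β_n A'
  A' → α₁ A' | ... | α_m A' | ε

C → / C becomes C → / C C'
C → X X becomes C → X X C'
C → C x becomes C' → x C'
C → C g x becomes C' → g x C'
Add C' → ε

Productions for other non-terminals are unchanged:
  X → g
  X → x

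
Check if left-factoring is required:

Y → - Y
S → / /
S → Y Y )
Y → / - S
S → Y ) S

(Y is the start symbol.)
Yes, S has productions with common prefix 'Y'

Left-factoring is needed when two productions for the same non-terminal
share a common prefix on the right-hand side.

Productions for Y:
  Y → - Y
  Y → / - S
Productions for S:
  S → / /
  S → Y Y )
  S → Y ) S

Found common prefix 'Y' in productions for S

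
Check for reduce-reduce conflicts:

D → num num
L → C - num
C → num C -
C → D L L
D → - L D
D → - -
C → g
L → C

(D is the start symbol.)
No reduce-reduce conflicts

A reduce-reduce conflict occurs when an LR(0) state has two complete items [A → α .] and [B → β .] — both call for a reduction, and with no lookahead the parser cannot choose between them.

Augment with D' → D and build the canonical LR(0) collection (I0 = CLOSURE({[D' → . D]}), then GOTO on every symbol after a dot until no new states appear). It has 19 states:
  I0: { [D → . - -], [D → . - L D], [D → . num num], [D' → . D] }  — shift
  I1: { [C → . D L L], [C → . g], [C → . num C -], [D → - . -], [D → - . L D], [D → . - -], [D → . - L D], [D → . num num], [L → . C - num], [L → . C] }  — shift
  I2: { [D' → D .] }  — accept
  I3: { [D → num . num] }  — shift
  I4: { [D → num num .] }  — reduce
  I5: { [C → . D L L], [C → . g], [C → . num C -], [D → - - .], [D → - . -], [D → - . L D], [D → . - -], [D → . - L D], [D → . num num], [L → . C - num], [L → . C] }  — shift, reduce
  I6: { [L → C . - num], [L → C .] }  — shift, reduce
  I7: { [C → . D L L], [C → . g], [C → . num C -], [C → D . L L], [D → . - -], [D → . - L D], [D → . num num], [L → . C - num], [L → . C] }  — shift
  I8: { [D → - L . D], [D → . - -], [D → . - L D], [D → . num num] }  — shift
  I9: { [C → g .] }  — reduce
  I10: { [C → . D L L], [C → . g], [C → . num C -], [C → num . C -], [D → . - -], [D → . - L D], [D → . num num], [D → num . num] }  — shift
  I11: { [C → num C . -] }  — shift
  I12: { [C → . D L L], [C → . g], [C → . num C -], [C → num . C -], [D → . - -], [D → . - L D], [D → . num num], [D → num . num], [D → num num .] }  — shift, reduce
  I13: { [C → num C - .] }  — reduce
  I14: { [D → - L D .] }  — reduce
  I15: { [C → . D L L], [C → . g], [C → . num C -], [C → D L . L], [D → . - -], [D → . - L D], [D → . num num], [L → . C - num], [L → . C] }  — shift
  I16: { [C → D L L .] }  — reduce
  I17: { [L → C - . num] }  — shift
  I18: { [L → C - num .] }  — reduce

No state contains more than one complete item.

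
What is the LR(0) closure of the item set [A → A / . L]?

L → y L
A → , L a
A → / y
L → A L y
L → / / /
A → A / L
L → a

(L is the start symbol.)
{ [A → . , L a], [A → . / y], [A → . A / L], [A → A / . L], [L → . / / /], [L → . A L y], [L → . a], [L → . y L] }

To compute CLOSURE, for each item [A → α.Bβ] where B is a non-terminal, add [B → .γ] for all productions B → γ; repeat for the newly added items until nothing changes.

Start with: [A → A / . L]
  [A → A / . L] has the dot before L: add [L → . y L], [L → . A L y], [L → . / / /], [L → . a]
  [L → . A L y] has the dot before A: add [A → . , L a], [A → . / y], [A → . A / L]
No further items can be added.

CLOSURE = { [A → . , L a], [A → . / y], [A → . A / L], [A → A / . L], [L → . / / /], [L → . A L y], [L → . a], [L → . y L] }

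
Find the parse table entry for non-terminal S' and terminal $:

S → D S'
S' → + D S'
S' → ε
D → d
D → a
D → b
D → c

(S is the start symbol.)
To find M[S', $], we find productions for S' where $ is in the predict set (PREDICT(N → α) = (FIRST(α) \ {ε}) ∪ (FOLLOW(N) if α ⇒* ε)).

Relevant sets:
  FOLLOW(S') = { $ }

S' → + D S': PREDICT = { '+' }
S' → ε: PREDICT = { $ }
  $ is in predict set, so this production goes in M[S', $]

M[S', $] = S' → ε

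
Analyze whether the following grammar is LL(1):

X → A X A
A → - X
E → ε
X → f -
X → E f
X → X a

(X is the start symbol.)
No. Predict set conflict for X: { '-' }

A grammar is LL(1) if for each non-terminal N with multiple productions, the predict sets of those productions are pairwise disjoint, where PREDICT(N → α) = (FIRST(α) \ {ε}) ∪ (FOLLOW(N) if α ⇒* ε).

Relevant sets:
  FIRST(A) = { '-' }
  FIRST(E) = { ε }
  FIRST(X) = { '-', 'f' }

For X:
  PREDICT(X → A X A) = { '-' }
  PREDICT(X → f '-') = { 'f' }
  PREDICT(X → E f) = { 'f' }
  PREDICT(X → X a) = { '-', 'f' }
A, E have a single production, so nothing to check there.

Conflict found: Predict set conflict for X: { '-' }
The grammar is NOT LL(1).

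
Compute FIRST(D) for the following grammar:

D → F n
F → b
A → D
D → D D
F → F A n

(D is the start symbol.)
{ 'b' }

To compute FIRST(D), examine every production with D on the left-hand side, reading each right-hand side left to right until a non-nullable symbol is reached.

FIRST sets of the other non-terminals involved (by the same procedure, iterated to a fixed point):
  FIRST(F) = { 'b' }

From D → F n:
  - F is a non-terminal: add FIRST(F) \ {ε} = { 'b' }
    F is not nullable, so stop
From D → D D:
  - D is the symbol being defined: contributes nothing new
    D is not nullable, so stop

Collecting: FIRST(D) = { 'b' }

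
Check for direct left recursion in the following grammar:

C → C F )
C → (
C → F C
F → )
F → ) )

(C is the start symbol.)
Yes, C is left-recursive

Direct left recursion occurs when N → N α for some non-terminal N (the right-hand side begins with the left-hand side itself).

C → C F ): LEFT RECURSIVE (starts with C)
C → (: starts with '('
C → F C: starts with F
F → ): starts with ')'
F → ) ): starts with ')'

The grammar has direct left recursion on: C.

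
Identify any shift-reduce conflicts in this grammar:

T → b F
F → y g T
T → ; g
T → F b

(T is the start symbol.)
No shift-reduce conflicts

Augment with T' → T and build the canonical LR(0) collection (I0 = CLOSURE({[T' → . T]}), then GOTO on every symbol after a dot until no new states appear). It has 11 states:
  I0: { [F → . y g T], [T → . ; g], [T → . F b], [T → . b F], [T' → . T] }  — shift
  I1: { [T → ; . g] }  — shift
  I2: { [T → F . b] }  — shift
  I3: { [T' → T .] }  — accept
  I4: { [F → . y g T], [T → b . F] }  — shift
  I5: { [F → y . g T] }  — shift
  I6: { [F → . y g T], [F → y g . T], [T → . ; g], [T → . F b], [T → . b F] }  — shift
  I7: { [F → y g T .] }  — reduce
  I8: { [T → b F .] }  — reduce
  I9: { [T → F b .] }  — reduce
  I10: { [T → ; g .] }  — reduce

No state contains both a complete item and a shift item.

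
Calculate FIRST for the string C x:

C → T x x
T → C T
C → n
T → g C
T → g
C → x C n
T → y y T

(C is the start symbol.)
{ 'g', 'n', 'x', 'y' }

FIRST sets of the non-terminals involved (from the grammar, by fixed-point iteration):
  FIRST(C) = { 'g', 'n', 'x', 'y' }

To compute FIRST(C x), process the symbols left to right:
Symbol C is a non-terminal. Add FIRST(C) \ {ε} = { 'g', 'n', 'x', 'y' }
C is not nullable (ε ∉ FIRST(C)), so stop here.
FIRST(C x) = { 'g', 'n', 'x', 'y' }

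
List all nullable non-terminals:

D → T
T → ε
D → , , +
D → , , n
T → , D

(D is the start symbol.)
{ 'D', 'T' }

ε-productions: T → ε
So T is immediately nullable.
D → T: every symbol on the right is nullable, so D is nullable too.
Every non-terminal is now nullable.
Nullable = { 'D', 'T' }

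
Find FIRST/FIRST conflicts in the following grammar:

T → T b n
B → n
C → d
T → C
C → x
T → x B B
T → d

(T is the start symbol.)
Yes. T → T b n / T → C on { 'd', 'x' }; T → T b n / T → x B B on { 'x' }; T → T b n / T → d on { 'd' }; T → C / T → x B B on { 'x' }; T → C / T → d on { 'd' }

FIRST sets of the non-terminals at (or reachable through a nullable prefix from) the front of some alternative:
  FIRST(T) = { 'd', 'x' }
  FIRST(C) = { 'd', 'x' }

Productions for T:
  T → T b n: FIRST = { 'd', 'x' }
  T → C: FIRST = { 'd', 'x' }
  T → x B B: FIRST = { 'x' }
  T → d: FIRST = { 'd' }
Productions for C:
  C → d: FIRST = { 'd' }
  C → x: FIRST = { 'x' }
B has only one production, so no FIRST/FIRST conflict is possible there.

Conflict for T: T → T b n and T → C
  Overlap: { 'd', 'x' }
Conflict for T: T → T b n and T → x B B
  Overlap: { 'x' }
Conflict for T: T → T b n and T → d
  Overlap: { 'd' }
Conflict for T: T → C and T → x B B
  Overlap: { 'x' }
Conflict for T: T → C and T → d
  Overlap: { 'd' }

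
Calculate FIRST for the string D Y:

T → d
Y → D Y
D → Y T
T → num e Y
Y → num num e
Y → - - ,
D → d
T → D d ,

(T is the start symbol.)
FIRST sets of the non-terminals involved (from the grammar, by fixed-point iteration):
  FIRST(D) = { '-', 'd', 'num' }

To compute FIRST(D Y), process the symbols left to right:
Symbol D is a non-terminal. Add FIRST(D) \ {ε} = { '-', 'd', 'num' }
D is not nullable (ε ∉ FIRST(D)), so stop here.
FIRST(D Y) = { '-', 'd', 'num' }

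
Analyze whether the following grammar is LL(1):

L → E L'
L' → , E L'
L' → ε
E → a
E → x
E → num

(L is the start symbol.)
Relevant sets:
  FOLLOW(L') = { $ }

For L':
  PREDICT(L' → ',' E L') = { ',' }
  PREDICT(L' → ε) = { $ }
For E:
  PREDICT(E → a) = { 'a' }
  PREDICT(E → x) = { 'x' }
  PREDICT(E → num) = { 'num' }
L has a single production, so nothing to check there.

All predict sets are disjoint. The grammar IS LL(1).

Answer: Yes, the grammar is LL(1).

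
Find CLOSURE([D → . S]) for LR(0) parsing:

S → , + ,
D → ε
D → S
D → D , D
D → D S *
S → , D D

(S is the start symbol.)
Start with: [D → . S]
  [D → . S] has the dot before S: add [S → . , + ,], [S → . , D D]
No further items can be added.

CLOSURE = { [D → . S], [S → . , + ,], [S → . , D D] }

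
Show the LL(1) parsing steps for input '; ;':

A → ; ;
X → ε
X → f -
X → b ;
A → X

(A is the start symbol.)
Stack is shown with the top on the left.

Stack  Input  Action
--------------------
A $    ; ; $  output A → ; ;
; ; $  ; ; $  match ';'
; $    ; $    match ';'
$      $      accept

The string is accepted.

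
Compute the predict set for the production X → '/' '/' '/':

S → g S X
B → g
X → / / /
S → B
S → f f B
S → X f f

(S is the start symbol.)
{ '/' }

PREDICT(X → '/' '/' '/') = (FIRST(RHS) \ {ε}) ∪ (FOLLOW(X) if ε ∈ FIRST(RHS), i.e. RHS ⇒* ε)
FIRST('/' '/' '/') = { '/' }
ε ∉ FIRST('/' '/' '/'), so FOLLOW(X) is not added.
PREDICT(X → '/' '/' '/') = { '/' }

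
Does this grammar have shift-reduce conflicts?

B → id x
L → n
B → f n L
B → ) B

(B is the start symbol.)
A shift-reduce conflict occurs when an LR(0) state has both:
  - a complete (reduce) item [A → α .] (dot at the end), and
  - a shift item [B → β . c γ] (dot before a terminal).

Augment with B' → B and build the canonical LR(0) collection (I0 = CLOSURE({[B' → . B]}), then GOTO on every symbol after a dot until no new states appear). It has 10 states:
  I0: { [B → . ) B], [B → . f n L], [B → . id x], [B' → . B] }  — shift
  I1: { [B → ) . B], [B → . ) B], [B → . f n L], [B → . id x] }  — shift
  I2: { [B' → B .] }  — accept
  I3: { [B → f . n L] }  — shift
  I4: { [B → id . x] }  — shift
  I5: { [B → id x .] }  — reduce
  I6: { [B → f n . L], [L → . n] }  — shift
  I7: { [B → f n L .] }  — reduce
  I8: { [L → n .] }  — reduce
  I9: { [B → ) B .] }  — reduce

No state contains both a complete item and a shift item.

Answer: No shift-reduce conflicts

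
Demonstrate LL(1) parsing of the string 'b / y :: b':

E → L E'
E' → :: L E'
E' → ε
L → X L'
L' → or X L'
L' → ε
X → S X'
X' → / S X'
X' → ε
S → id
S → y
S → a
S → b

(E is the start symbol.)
Stack is shown with the top on the left.

Stack           Input         Action
------------------------------------
E $             b / y :: b $  output E → L E'
L E' $          b / y :: b $  output L → X L'
X L' E' $       b / y :: b $  output X → S X'
S X' L' E' $    b / y :: b $  output S → b
b X' L' E' $    b / y :: b $  match 'b'
X' L' E' $      / y :: b $    output X' → / S X'
/ S X' L' E' $  / y :: b $    match '/'
S X' L' E' $    y :: b $      output S → y
y X' L' E' $    y :: b $      match 'y'
X' L' E' $      :: b $        output X' → ε
L' E' $         :: b $        output L' → ε
E' $            :: b $        output E' → :: L E'
:: L E' $       :: b $        match '::'
L E' $          b $           output L → X L'
X L' E' $       b $           output X → S X'
S X' L' E' $    b $           output S → b
b X' L' E' $    b $           match 'b'
X' L' E' $      $             output X' → ε
L' E' $         $             output L' → ε
E' $            $             output E' → ε
$               $             accept

The string is accepted.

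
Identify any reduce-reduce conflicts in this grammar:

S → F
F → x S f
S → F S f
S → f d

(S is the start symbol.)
Augment with S' → S and build the canonical LR(0) collection (I0 = CLOSURE({[S' → . S]}), then GOTO on every symbol after a dot until no new states appear). It has 10 states:
  I0: { [F → . x S f], [S → . F S f], [S → . F], [S → . f d], [S' → . S] }  — shift
  I1: { [F → . x S f], [S → . F S f], [S → . F], [S → . f d], [S → F . S f], [S → F .] }  — shift, reduce
  I2: { [S' → S .] }  — accept
  I3: { [S → f . d] }  — shift
  I4: { [F → . x S f], [F → x . S f], [S → . F S f], [S → . F], [S → . f d] }  — shift
  I5: { [F → x S . f] }  — shift
  I6: { [F → x S f .] }  — reduce
  I7: { [S → f d .] }  — reduce
  I8: { [S → F S . f] }  — shift
  I9: { [S → F S f .] }  — reduce

No state contains more than one complete item.

Answer: No reduce-reduce conflicts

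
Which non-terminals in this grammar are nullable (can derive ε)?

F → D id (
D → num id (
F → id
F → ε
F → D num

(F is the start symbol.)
ε-productions: F → ε
So F is immediately nullable.
No further non-terminal can be added: every production for the remaining non-terminals contains a terminal or a non-nullable non-terminal.
Nullable = { 'F' }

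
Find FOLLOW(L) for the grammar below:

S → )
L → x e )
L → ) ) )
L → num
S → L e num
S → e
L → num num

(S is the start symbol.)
{ 'e' }

In S → L e num: L is followed by e num, add FIRST(e num) \ {ε} = { 'e' }

Taking the union: FOLLOW(L) = { 'e' }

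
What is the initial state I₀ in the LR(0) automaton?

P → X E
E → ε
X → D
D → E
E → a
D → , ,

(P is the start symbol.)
{ [D → . , ,], [D → . E], [E → . a], [E → .], [P → . X E], [P' → . P], [X → . D] }

First, augment the grammar with P' → P
I₀ = CLOSURE({ [P' → . P] }):
  [P' → . P] has the dot before P: add [P → . X E]
  [P → . X E] has the dot before X: add [X → . D]
  [X → . D] has the dot before D: add [D → . E], [D → . , ,]
  [D → . E] has the dot before E: add [E → .], [E → . a]
No further items can be added.

I₀ = { [D → . , ,], [D → . E], [E → . a], [E → .], [P → . X E], [P' → . P], [X → . D] }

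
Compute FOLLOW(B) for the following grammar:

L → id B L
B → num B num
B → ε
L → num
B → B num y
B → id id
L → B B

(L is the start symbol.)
{ $, 'id', 'num' }

In L → id B L: B is followed by L, add FIRST(L) \ {ε} = { 'id', 'num' }
  L is nullable, so also add FOLLOW(L)
In B → num B num: B is followed by num, add FIRST(num) \ {ε} = { 'num' }
In B → B num y: B is followed by num y, add FIRST(num y) \ {ε} = { 'num' }
In L → B B: B is followed by B, add FIRST(B) \ {ε} = { 'id', 'num' }
  B is nullable, so also add FOLLOW(L)
In L → B B: B is at the end, add FOLLOW(L)

The FOLLOW sets referred to above (computed the same way, to a fixed point):
  FOLLOW(L) = { $ }

Taking the union: FOLLOW(B) = { $, 'id', 'num' }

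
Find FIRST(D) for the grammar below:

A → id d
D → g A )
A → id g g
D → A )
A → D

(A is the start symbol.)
To compute FIRST(D), examine every production with D on the left-hand side, reading each right-hand side left to right until a non-nullable symbol is reached.

FIRST sets of the other non-terminals involved (by the same procedure, iterated to a fixed point):
  FIRST(A) = { 'g', 'id' }

From D → g A ):
  - g is a terminal: add 'g' and stop
From D → A ):
  - A is a non-terminal: add FIRST(A) \ {ε} = { 'g', 'id' }
    A is not nullable, so stop

Collecting: FIRST(D) = { 'g', 'id' }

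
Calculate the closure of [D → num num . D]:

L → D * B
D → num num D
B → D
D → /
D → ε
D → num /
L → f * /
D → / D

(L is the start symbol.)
To compute CLOSURE, for each item [A → α.Bβ] where B is a non-terminal, add [B → .γ] for all productions B → γ; repeat for the newly added items until nothing changes.

Start with: [D → num num . D]
  [D → num num . D] has the dot before D: add [D → . num num D], [D → . /], [D → .], [D → . num /], [D → . / D]
No further items can be added.

CLOSURE = { [D → . / D], [D → . /], [D → . num /], [D → . num num D], [D → .], [D → num num . D] }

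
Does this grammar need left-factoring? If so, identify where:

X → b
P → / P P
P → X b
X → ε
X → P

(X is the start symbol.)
Left-factoring is needed when two productions for the same non-terminal
share a common prefix on the right-hand side.

Productions for X:
  X → b
  X → ε
  X → P
Productions for P:
  P → / P P
  P → X b

No common prefixes found.

Answer: No, left-factoring is not needed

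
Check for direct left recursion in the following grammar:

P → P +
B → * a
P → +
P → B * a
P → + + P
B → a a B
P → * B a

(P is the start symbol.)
Direct left recursion occurs when N → N α for some non-terminal N (the right-hand side begins with the left-hand side itself).

P → P +: LEFT RECURSIVE (starts with P)
B → * a: starts with '*'
P → +: starts with '+'
P → B * a: starts with B
P → + + P: starts with '+'
B → a a B: starts with a
P → * B a: starts with '*'

The grammar has direct left recursion on: P.

Answer: Yes, P is left-recursive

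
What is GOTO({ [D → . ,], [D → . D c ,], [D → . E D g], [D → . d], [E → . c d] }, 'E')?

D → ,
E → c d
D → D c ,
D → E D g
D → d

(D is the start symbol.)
{ [D → . ,], [D → . D c ,], [D → . E D g], [D → . d], [D → E . D g], [E → . c d] }

GOTO(I, 'E') = CLOSURE({ [A → αX.β] : [A → α.Xβ] ∈ I, X = 'E' })

Items with dot before 'E', with the dot advanced:
  [D → . E D g] → [D → E . D g]
Closure of the advanced items:
  [D → E . D g] has the dot before D: add [D → . ,], [D → . D c ,], [D → . E D g], [D → . d]
  [D → . E D g] has the dot before E: add [E → . c d]

GOTO = { [D → . ,], [D → . D c ,], [D → . E D g], [D → . d], [D → E . D g], [E → . c d] }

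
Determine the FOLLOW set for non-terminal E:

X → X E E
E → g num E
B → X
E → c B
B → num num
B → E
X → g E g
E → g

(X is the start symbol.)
{ $, 'c', 'g' }

In X → X E E: E is followed by E, add FIRST(E) \ {ε} = { 'c', 'g' }
In X → X E E: E is at the end, add FOLLOW(X)
In E → g num E: E is at the end; this adds FOLLOW(E) to itself — nothing new
In B → E: E is at the end, add FOLLOW(B)
In X → g E g: E is followed by g, add FIRST(g) \ {ε} = { 'g' }

The FOLLOW sets referred to above (computed the same way, to a fixed point):
  FOLLOW(X) = { $, 'c', 'g' }
  FOLLOW(B) = { $, 'c', 'g' }

Taking the union: FOLLOW(E) = { $, 'c', 'g' }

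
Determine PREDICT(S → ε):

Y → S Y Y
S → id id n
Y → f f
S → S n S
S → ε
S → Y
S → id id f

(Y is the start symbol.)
{ 'f', 'id', 'n' }

PREDICT(S → ε) = (FIRST(RHS) \ {ε}) ∪ (FOLLOW(S) if ε ∈ FIRST(RHS), i.e. RHS ⇒* ε)
The right-hand side is ε (FIRST(ε) = { ε }), so the predict set is FOLLOW(S) = { 'f', 'id', 'n' }
PREDICT(S → ε) = { 'f', 'id', 'n' }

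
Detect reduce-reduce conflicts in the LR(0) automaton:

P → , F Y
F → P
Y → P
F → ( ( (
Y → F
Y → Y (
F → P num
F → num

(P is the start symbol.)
Yes — I9: [F → P .] vs [Y → P .]

A reduce-reduce conflict occurs when an LR(0) state has two complete items [A → α .] and [B → β .] — both call for a reduction, and with no lookahead the parser cannot choose between them.

Augment with P' → P and build the canonical LR(0) collection (I0 = CLOSURE({[P' → . P]}), then GOTO on every symbol after a dot until no new states appear). It has 14 states:
  I0: { [P → . , F Y], [P' → . P] }  — shift
  I1: { [F → . ( ( (], [F → . P num], [F → . P], [F → . num], [P → , . F Y], [P → . , F Y] }  — shift
  I2: { [P' → P .] }  — accept
  I3: { [F → ( . ( (] }  — shift
  I4: { [F → . ( ( (], [F → . P num], [F → . P], [F → . num], [P → , F . Y], [P → . , F Y], [Y → . F], [Y → . P], [Y → . Y (] }  — shift
  I5: { [F → P . num], [F → P .] }  — shift, reduce
  I6: { [F → num .] }  — reduce
  I7: { [F → P num .] }  — reduce
  I8: { [Y → F .] }  — reduce
  I9: { [F → P . num], [F → P .], [Y → P .] }  — shift, 2 reduces
  I10: { [P → , F Y .], [Y → Y . (] }  — shift, reduce
  I11: { [Y → Y ( .] }  — reduce
  I12: { [F → ( ( . (] }  — shift
  I13: { [F → ( ( ( .] }  — reduce

I9 contains complete items [F → P .], [Y → P .] — reduce-reduce conflict.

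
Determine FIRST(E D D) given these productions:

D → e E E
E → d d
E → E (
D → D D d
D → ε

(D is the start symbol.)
{ 'd' }

FIRST sets of the non-terminals involved (from the grammar, by fixed-point iteration):
  FIRST(E) = { 'd' }

To compute FIRST(E D D), process the symbols left to right:
Symbol E is a non-terminal. Add FIRST(E) \ {ε} = { 'd' }
E is not nullable (ε ∉ FIRST(E)), so stop here.
FIRST(E D D) = { 'd' }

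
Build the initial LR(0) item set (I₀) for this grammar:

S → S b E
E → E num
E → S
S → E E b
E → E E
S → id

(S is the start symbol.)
{ [E → . E E], [E → . E num], [E → . S], [S → . E E b], [S → . S b E], [S → . id], [S' → . S] }

First, augment the grammar with S' → S
I₀ = CLOSURE({ [S' → . S] }):
  [S' → . S] has the dot before S: add [S → . S b E], [S → . E E b], [S → . id]
  [S → . E E b] has the dot before E: add [E → . E num], [E → . S], [E → . E E]
No further items can be added.

I₀ = { [E → . E E], [E → . E num], [E → . S], [S → . E E b], [S → . S b E], [S → . id], [S' → . S] }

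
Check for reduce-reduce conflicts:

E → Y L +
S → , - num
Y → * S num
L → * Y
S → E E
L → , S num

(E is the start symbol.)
A reduce-reduce conflict occurs when an LR(0) state has two complete items [A → α .] and [B → β .] — both call for a reduction, and with no lookahead the parser cannot choose between them.

Augment with E' → E and build the canonical LR(0) collection (I0 = CLOSURE({[E' → . E]}), then GOTO on every symbol after a dot until no new states appear). It has 18 states:
  I0: { [E → . Y L +], [E' → . E], [Y → . * S num] }  — shift
  I1: { [E → . Y L +], [S → . , - num], [S → . E E], [Y → * . S num], [Y → . * S num] }  — shift
  I2: { [E' → E .] }  — accept
  I3: { [E → Y . L +], [L → . * Y], [L → . , S num] }  — shift
  I4: { [L → * . Y], [Y → . * S num] }  — shift
  I5: { [E → . Y L +], [L → , . S num], [S → . , - num], [S → . E E], [Y → . * S num] }  — shift
  I6: { [E → Y L . +] }  — shift
  I7: { [E → Y L + .] }  — reduce
  I8: { [S → , . - num] }  — shift
  I9: { [E → . Y L +], [S → E . E], [Y → . * S num] }  — shift
  I10: { [L → , S . num] }  — shift
  I11: { [L → , S num .] }  — reduce
  I12: { [S → E E .] }  — reduce
  I13: { [S → , - . num] }  — shift
  I14: { [S → , - num .] }  — reduce
  I15: { [L → * Y .] }  — reduce
  I16: { [Y → * S . num] }  — shift
  I17: { [Y → * S num .] }  — reduce

No state contains more than one complete item.

Answer: No reduce-reduce conflicts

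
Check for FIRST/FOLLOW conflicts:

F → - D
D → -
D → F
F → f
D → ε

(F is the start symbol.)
A FIRST/FOLLOW conflict occurs when a non-terminal N has a nullable alternative N → β (β ⇒* ε) and another alternative N → α with FIRST(α) ∩ FOLLOW(N) ≠ ∅: on such a lookahead the parser cannot decide between expanding α and letting N vanish via β.

Nullable non-terminals: D.
FIRST sets used below: FIRST(F) = { '-', 'f' }

D: nullable alternative(s) D → ε; FOLLOW(D) = { $ }
  D → -: FIRST \ {ε} = { '-' } — disjoint from FOLLOW(D)
  D → F: FIRST \ {ε} = { '-', 'f' } — disjoint from FOLLOW(D)
  D → ε: FIRST \ {ε} = { } — this is the only nullable alternative, skip

F has no nullable alternative, so no FIRST/FOLLOW check is needed there.

No FIRST/FOLLOW conflicts found.

Answer: No FIRST/FOLLOW conflicts.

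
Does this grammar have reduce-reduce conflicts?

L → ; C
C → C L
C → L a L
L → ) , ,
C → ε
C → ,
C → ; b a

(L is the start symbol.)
Augment with L' → L and build the canonical LR(0) collection (I0 = CLOSURE({[L' → . L]}), then GOTO on every symbol after a dot until no new states appear). It has 15 states:
  I0: { [L → . ) , ,], [L → . ; C], [L' → . L] }  — shift
  I1: { [L → ) . , ,] }  — shift
  I2: { [C → . ,], [C → . ; b a], [C → . C L], [C → . L a L], [C → .], [L → . ) , ,], [L → . ; C], [L → ; . C] }  — shift, reduce
  I3: { [L' → L .] }  — accept
  I4: { [C → , .] }  — reduce
  I5: { [C → . ,], [C → . ; b a], [C → . C L], [C → . L a L], [C → .], [C → ; . b a], [L → . ) , ,], [L → . ; C], [L → ; . C] }  — shift, reduce
  I6: { [C → C . L], [L → . ) , ,], [L → . ; C], [L → ; C .] }  — shift, reduce
  I7: { [C → L . a L] }  — shift
  I8: { [C → L a . L], [L → . ) , ,], [L → . ; C] }  — shift
  I9: { [C → L a L .] }  — reduce
  I10: { [C → C L .] }  — reduce
  I11: { [C → ; b . a] }  — shift
  I12: { [C → ; b a .] }  — reduce
  I13: { [L → ) , . ,] }  — shift
  I14: { [L → ) , , .] }  — reduce

No state contains more than one complete item.

Answer: No reduce-reduce conflicts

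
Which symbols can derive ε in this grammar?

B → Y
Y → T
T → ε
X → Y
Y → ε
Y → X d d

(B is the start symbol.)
ε-productions: T → ε, Y → ε
So T, Y are immediately nullable.
B → Y: every symbol on the right is nullable, so B is nullable too.
X → Y: every symbol on the right is nullable, so X is nullable too.
Every non-terminal is now nullable.
Nullable = { 'B', 'T', 'X', 'Y' }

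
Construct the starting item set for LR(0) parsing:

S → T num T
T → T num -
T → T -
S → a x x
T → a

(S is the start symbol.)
{ [S → . T num T], [S → . a x x], [S' → . S], [T → . T -], [T → . T num -], [T → . a] }

First, augment the grammar with S' → S
I₀ = CLOSURE({ [S' → . S] }):
  [S' → . S] has the dot before S: add [S → . T num T], [S → . a x x]
  [S → . T num T] has the dot before T: add [T → . T num -], [T → . T -], [T → . a]
No further items can be added.

I₀ = { [S → . T num T], [S → . a x x], [S' → . S], [T → . T -], [T → . T num -], [T → . a] }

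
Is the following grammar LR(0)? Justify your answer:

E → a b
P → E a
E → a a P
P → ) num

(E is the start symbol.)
A grammar is LR(0) if no state in the canonical LR(0) collection has:
  - both a shift item (dot before a terminal) and a complete item (shift-reduce conflict), or
  - two or more complete items (reduce-reduce conflict; the accept item [E' → E .] counts as a complete item here).

Augment with E' → E and build the canonical LR(0) collection (I0 = CLOSURE({[E' → . E]}), then GOTO on every symbol after a dot until no new states appear). It has 10 states:
  I0: { [E → . a a P], [E → . a b], [E' → . E] }  — shift
  I1: { [E' → E .] }  — accept
  I2: { [E → a . a P], [E → a . b] }  — shift
  I3: { [E → . a a P], [E → . a b], [E → a a . P], [P → . ) num], [P → . E a] }  — shift
  I4: { [E → a b .] }  — reduce
  I5: { [P → ) . num] }  — shift
  I6: { [P → E . a] }  — shift
  I7: { [E → a a P .] }  — reduce
  I8: { [P → E a .] }  — reduce
  I9: { [P → ) num .] }  — reduce

Every state is either a pure shift/goto state or contains exactly one complete item and nothing to shift — no conflicts. The grammar is LR(0).

Answer: Yes, the grammar is LR(0)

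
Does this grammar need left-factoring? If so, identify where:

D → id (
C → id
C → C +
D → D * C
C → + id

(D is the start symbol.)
No, left-factoring is not needed

Left-factoring is needed when two productions for the same non-terminal
share a common prefix on the right-hand side.

Productions for D:
  D → id (
  D → D * C
Productions for C:
  C → id
  C → C +
  C → + id

No common prefixes found.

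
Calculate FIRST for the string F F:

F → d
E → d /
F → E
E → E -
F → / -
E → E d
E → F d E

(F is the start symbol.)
FIRST sets of the non-terminals involved (from the grammar, by fixed-point iteration):
  FIRST(F) = { '/', 'd' }

To compute FIRST(F F), process the symbols left to right:
Symbol F is a non-terminal. Add FIRST(F) \ {ε} = { '/', 'd' }
F is not nullable (ε ∉ FIRST(F)), so stop here.
FIRST(F F) = { '/', 'd' }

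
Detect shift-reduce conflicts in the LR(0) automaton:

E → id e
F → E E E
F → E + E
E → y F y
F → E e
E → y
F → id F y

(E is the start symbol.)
Yes — I3: [E → y .] vs [E → . id e]

A shift-reduce conflict occurs when an LR(0) state has both:
  - a complete (reduce) item [A → α .] (dot at the end), and
  - a shift item [B → β . c γ] (dot before a terminal).

Augment with E' → E and build the canonical LR(0) collection (I0 = CLOSURE({[E' → . E]}), then GOTO on every symbol after a dot until no new states appear). It has 16 states:
  I0: { [E → . id e], [E → . y F y], [E → . y], [E' → . E] }  — shift
  I1: { [E' → E .] }  — accept
  I2: { [E → id . e] }  — shift
  I3: { [E → . id e], [E → . y F y], [E → . y], [E → y . F y], [E → y .], [F → . E + E], [F → . E E E], [F → . E e], [F → . id F y] }  — shift, reduce
  I4: { [E → . id e], [E → . y F y], [E → . y], [F → E . + E], [F → E . E E], [F → E . e] }  — shift
  I5: { [E → y F . y] }  — shift
  I6: { [E → . id e], [E → . y F y], [E → . y], [E → id . e], [F → . E + E], [F → . E E E], [F → . E e], [F → . id F y], [F → id . F y] }  — shift
  I7: { [F → id F . y] }  — shift
  I8: { [E → id e .] }  — reduce
  I9: { [F → id F y .] }  — reduce
  I10: { [E → y F y .] }  — reduce
  I11: { [E → . id e], [E → . y F y], [E → . y], [F → E + . E] }  — shift
  I12: { [E → . id e], [E → . y F y], [E → . y], [F → E E . E] }  — shift
  I13: { [F → E e .] }  — reduce
  I14: { [F → E E E .] }  — reduce
  I15: { [F → E + E .] }  — reduce

I3 contains reduce item [E → y .] and shift items [E → . id e], [E → . y], [E → . y F y], [F → . id F y] — shift-reduce conflict.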